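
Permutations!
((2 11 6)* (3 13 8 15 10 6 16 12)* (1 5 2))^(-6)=(1 3)(2 8)(5 13)(6 12)(10 16)(11 15)=[0, 3, 8, 1, 4, 13, 12, 7, 2, 9, 16, 15, 6, 5, 14, 11, 10]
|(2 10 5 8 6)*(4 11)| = 10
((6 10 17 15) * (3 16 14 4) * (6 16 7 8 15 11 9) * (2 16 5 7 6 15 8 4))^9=(3 4 7 5 15 9 11 17 10 6)=[0, 1, 2, 4, 7, 15, 3, 5, 8, 11, 6, 17, 12, 13, 14, 9, 16, 10]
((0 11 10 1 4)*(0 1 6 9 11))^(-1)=(1 4)(6 10 11 9)=[0, 4, 2, 3, 1, 5, 10, 7, 8, 6, 11, 9]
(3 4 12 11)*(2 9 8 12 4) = (2 9 8 12 11 3) = [0, 1, 9, 2, 4, 5, 6, 7, 12, 8, 10, 3, 11]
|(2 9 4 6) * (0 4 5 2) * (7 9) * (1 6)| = |(0 4 1 6)(2 7 9 5)| = 4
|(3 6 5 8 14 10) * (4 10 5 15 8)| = |(3 6 15 8 14 5 4 10)| = 8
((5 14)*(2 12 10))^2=(14)(2 10 12)=[0, 1, 10, 3, 4, 5, 6, 7, 8, 9, 12, 11, 2, 13, 14]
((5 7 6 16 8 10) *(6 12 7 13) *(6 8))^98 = (16)(5 8)(10 13) = [0, 1, 2, 3, 4, 8, 6, 7, 5, 9, 13, 11, 12, 10, 14, 15, 16]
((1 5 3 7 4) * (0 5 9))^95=(0 4 5 1 3 9 7)=[4, 3, 2, 9, 5, 1, 6, 0, 8, 7]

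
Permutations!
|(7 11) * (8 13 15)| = |(7 11)(8 13 15)| = 6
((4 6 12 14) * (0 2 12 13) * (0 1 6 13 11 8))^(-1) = (0 8 11 6 1 13 4 14 12 2) = [8, 13, 0, 3, 14, 5, 1, 7, 11, 9, 10, 6, 2, 4, 12]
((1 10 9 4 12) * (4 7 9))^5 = (1 10 4 12)(7 9) = [0, 10, 2, 3, 12, 5, 6, 9, 8, 7, 4, 11, 1]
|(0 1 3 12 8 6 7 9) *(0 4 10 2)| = 11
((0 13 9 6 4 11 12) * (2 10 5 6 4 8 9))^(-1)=(0 12 11 4 9 8 6 5 10 2 13)=[12, 1, 13, 3, 9, 10, 5, 7, 6, 8, 2, 4, 11, 0]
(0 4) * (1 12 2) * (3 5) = (0 4)(1 12 2)(3 5) = [4, 12, 1, 5, 0, 3, 6, 7, 8, 9, 10, 11, 2]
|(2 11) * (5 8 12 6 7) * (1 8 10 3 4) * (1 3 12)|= |(1 8)(2 11)(3 4)(5 10 12 6 7)|= 10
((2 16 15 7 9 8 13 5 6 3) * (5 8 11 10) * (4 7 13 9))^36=(2 13 11 6 16 8 10 3 15 9 5)=[0, 1, 13, 15, 4, 2, 16, 7, 10, 5, 3, 6, 12, 11, 14, 9, 8]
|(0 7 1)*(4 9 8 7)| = |(0 4 9 8 7 1)| = 6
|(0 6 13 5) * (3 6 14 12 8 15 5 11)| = 12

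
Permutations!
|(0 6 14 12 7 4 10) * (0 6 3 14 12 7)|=8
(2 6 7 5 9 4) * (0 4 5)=(0 4 2 6 7)(5 9)=[4, 1, 6, 3, 2, 9, 7, 0, 8, 5]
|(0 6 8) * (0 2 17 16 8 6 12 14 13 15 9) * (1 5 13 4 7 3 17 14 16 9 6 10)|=|(0 12 16 8 2 14 4 7 3 17 9)(1 5 13 15 6 10)|=66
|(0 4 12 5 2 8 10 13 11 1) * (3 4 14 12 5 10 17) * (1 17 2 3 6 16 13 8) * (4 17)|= |(0 14 12 10 8 2 1)(3 17 6 16 13 11 4 5)|= 56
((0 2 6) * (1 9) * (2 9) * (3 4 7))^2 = (0 1 6 9 2)(3 7 4) = [1, 6, 0, 7, 3, 5, 9, 4, 8, 2]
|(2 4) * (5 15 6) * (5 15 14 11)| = 6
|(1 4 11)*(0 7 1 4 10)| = 4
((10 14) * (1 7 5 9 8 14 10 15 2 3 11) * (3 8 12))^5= (1 3 9 7 11 12 5)(2 8 14 15)= [0, 3, 8, 9, 4, 1, 6, 11, 14, 7, 10, 12, 5, 13, 15, 2]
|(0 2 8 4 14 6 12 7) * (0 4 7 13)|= |(0 2 8 7 4 14 6 12 13)|= 9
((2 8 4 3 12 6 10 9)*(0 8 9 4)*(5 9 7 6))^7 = (0 8)(2 5 3 10 7 9 12 4 6) = [8, 1, 5, 10, 6, 3, 2, 9, 0, 12, 7, 11, 4]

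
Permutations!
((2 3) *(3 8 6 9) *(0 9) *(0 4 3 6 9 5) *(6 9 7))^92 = (9)(2 7 4)(3 8 6) = [0, 1, 7, 8, 2, 5, 3, 4, 6, 9]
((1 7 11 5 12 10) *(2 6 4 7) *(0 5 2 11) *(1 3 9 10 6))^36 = (12) = [0, 1, 2, 3, 4, 5, 6, 7, 8, 9, 10, 11, 12]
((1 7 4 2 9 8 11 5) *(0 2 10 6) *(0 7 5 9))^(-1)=(0 2)(1 5)(4 7 6 10)(8 9 11)=[2, 5, 0, 3, 7, 1, 10, 6, 9, 11, 4, 8]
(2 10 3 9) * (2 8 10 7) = (2 7)(3 9 8 10) = [0, 1, 7, 9, 4, 5, 6, 2, 10, 8, 3]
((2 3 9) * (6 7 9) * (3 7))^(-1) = (2 9 7)(3 6) = [0, 1, 9, 6, 4, 5, 3, 2, 8, 7]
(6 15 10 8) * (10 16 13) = [0, 1, 2, 3, 4, 5, 15, 7, 6, 9, 8, 11, 12, 10, 14, 16, 13] = (6 15 16 13 10 8)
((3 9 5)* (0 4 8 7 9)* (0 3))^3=(0 7)(4 9)(5 8)=[7, 1, 2, 3, 9, 8, 6, 0, 5, 4]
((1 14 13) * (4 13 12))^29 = (1 13 4 12 14) = [0, 13, 2, 3, 12, 5, 6, 7, 8, 9, 10, 11, 14, 4, 1]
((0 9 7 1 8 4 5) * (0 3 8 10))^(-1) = (0 10 1 7 9)(3 5 4 8) = [10, 7, 2, 5, 8, 4, 6, 9, 3, 0, 1]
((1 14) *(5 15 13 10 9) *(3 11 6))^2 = (3 6 11)(5 13 9 15 10) = [0, 1, 2, 6, 4, 13, 11, 7, 8, 15, 5, 3, 12, 9, 14, 10]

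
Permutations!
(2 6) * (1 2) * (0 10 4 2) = (0 10 4 2 6 1) = [10, 0, 6, 3, 2, 5, 1, 7, 8, 9, 4]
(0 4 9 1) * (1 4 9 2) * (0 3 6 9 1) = (0 1 3 6 9 4 2) = [1, 3, 0, 6, 2, 5, 9, 7, 8, 4]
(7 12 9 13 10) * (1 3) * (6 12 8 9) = (1 3)(6 12)(7 8 9 13 10) = [0, 3, 2, 1, 4, 5, 12, 8, 9, 13, 7, 11, 6, 10]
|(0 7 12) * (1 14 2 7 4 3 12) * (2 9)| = 20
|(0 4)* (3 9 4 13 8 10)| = 7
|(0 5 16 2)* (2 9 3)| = |(0 5 16 9 3 2)| = 6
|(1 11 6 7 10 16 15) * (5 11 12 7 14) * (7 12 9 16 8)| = 12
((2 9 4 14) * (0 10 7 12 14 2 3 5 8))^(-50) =(0 5 14 7)(2 9 4)(3 12 10 8) =[5, 1, 9, 12, 2, 14, 6, 0, 3, 4, 8, 11, 10, 13, 7]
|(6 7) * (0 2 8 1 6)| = |(0 2 8 1 6 7)| = 6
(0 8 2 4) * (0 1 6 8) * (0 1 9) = (0 1 6 8 2 4 9) = [1, 6, 4, 3, 9, 5, 8, 7, 2, 0]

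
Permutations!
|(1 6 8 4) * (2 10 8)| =6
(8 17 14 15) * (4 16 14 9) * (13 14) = (4 16 13 14 15 8 17 9) = [0, 1, 2, 3, 16, 5, 6, 7, 17, 4, 10, 11, 12, 14, 15, 8, 13, 9]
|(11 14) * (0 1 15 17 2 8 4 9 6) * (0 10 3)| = |(0 1 15 17 2 8 4 9 6 10 3)(11 14)| = 22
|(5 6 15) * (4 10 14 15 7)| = |(4 10 14 15 5 6 7)| = 7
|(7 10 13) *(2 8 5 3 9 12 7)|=|(2 8 5 3 9 12 7 10 13)|=9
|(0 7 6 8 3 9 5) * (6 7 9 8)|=|(0 9 5)(3 8)|=6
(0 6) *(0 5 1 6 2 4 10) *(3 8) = (0 2 4 10)(1 6 5)(3 8) = [2, 6, 4, 8, 10, 1, 5, 7, 3, 9, 0]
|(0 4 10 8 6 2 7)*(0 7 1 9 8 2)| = |(0 4 10 2 1 9 8 6)| = 8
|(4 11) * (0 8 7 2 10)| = |(0 8 7 2 10)(4 11)| = 10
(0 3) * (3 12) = (0 12 3) = [12, 1, 2, 0, 4, 5, 6, 7, 8, 9, 10, 11, 3]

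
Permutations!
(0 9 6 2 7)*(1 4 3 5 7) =(0 9 6 2 1 4 3 5 7) =[9, 4, 1, 5, 3, 7, 2, 0, 8, 6]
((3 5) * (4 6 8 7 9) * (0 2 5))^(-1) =(0 3 5 2)(4 9 7 8 6) =[3, 1, 0, 5, 9, 2, 4, 8, 6, 7]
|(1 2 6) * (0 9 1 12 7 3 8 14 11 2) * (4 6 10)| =30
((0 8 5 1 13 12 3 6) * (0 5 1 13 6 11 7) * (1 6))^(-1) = (0 7 11 3 12 13 5 6 8) = [7, 1, 2, 12, 4, 6, 8, 11, 0, 9, 10, 3, 13, 5]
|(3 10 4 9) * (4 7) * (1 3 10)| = |(1 3)(4 9 10 7)| = 4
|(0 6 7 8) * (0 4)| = 5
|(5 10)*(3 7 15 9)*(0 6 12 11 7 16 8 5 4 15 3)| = |(0 6 12 11 7 3 16 8 5 10 4 15 9)| = 13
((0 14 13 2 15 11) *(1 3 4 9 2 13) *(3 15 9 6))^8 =(0 15 14 11 1)(3 6 4) =[15, 0, 2, 6, 3, 5, 4, 7, 8, 9, 10, 1, 12, 13, 11, 14]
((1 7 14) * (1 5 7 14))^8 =[0, 1, 2, 3, 4, 5, 6, 7, 8, 9, 10, 11, 12, 13, 14] =(14)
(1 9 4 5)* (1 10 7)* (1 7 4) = (1 9)(4 5 10) = [0, 9, 2, 3, 5, 10, 6, 7, 8, 1, 4]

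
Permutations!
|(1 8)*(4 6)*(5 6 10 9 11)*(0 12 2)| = 6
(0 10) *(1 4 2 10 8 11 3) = (0 8 11 3 1 4 2 10) = [8, 4, 10, 1, 2, 5, 6, 7, 11, 9, 0, 3]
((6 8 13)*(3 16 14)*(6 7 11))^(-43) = [0, 1, 2, 14, 4, 5, 13, 6, 7, 9, 10, 8, 12, 11, 16, 15, 3] = (3 14 16)(6 13 11 8 7)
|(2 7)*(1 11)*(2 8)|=|(1 11)(2 7 8)|=6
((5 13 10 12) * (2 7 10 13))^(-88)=[0, 1, 10, 3, 4, 7, 6, 12, 8, 9, 5, 11, 2, 13]=(13)(2 10 5 7 12)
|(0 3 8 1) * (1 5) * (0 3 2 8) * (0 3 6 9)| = |(0 2 8 5 1 6 9)| = 7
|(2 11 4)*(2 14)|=4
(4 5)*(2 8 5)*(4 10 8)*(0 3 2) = [3, 1, 4, 2, 0, 10, 6, 7, 5, 9, 8] = (0 3 2 4)(5 10 8)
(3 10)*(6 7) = [0, 1, 2, 10, 4, 5, 7, 6, 8, 9, 3] = (3 10)(6 7)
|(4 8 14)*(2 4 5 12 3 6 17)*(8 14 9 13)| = 24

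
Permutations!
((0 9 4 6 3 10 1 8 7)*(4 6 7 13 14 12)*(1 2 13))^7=(0 14 3 7 13 6 4 2 9 12 10)(1 8)=[14, 8, 9, 7, 2, 5, 4, 13, 1, 12, 0, 11, 10, 6, 3]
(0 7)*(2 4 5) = [7, 1, 4, 3, 5, 2, 6, 0] = (0 7)(2 4 5)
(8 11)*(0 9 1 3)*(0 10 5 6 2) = (0 9 1 3 10 5 6 2)(8 11) = [9, 3, 0, 10, 4, 6, 2, 7, 11, 1, 5, 8]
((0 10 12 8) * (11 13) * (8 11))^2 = (0 12 13)(8 10 11) = [12, 1, 2, 3, 4, 5, 6, 7, 10, 9, 11, 8, 13, 0]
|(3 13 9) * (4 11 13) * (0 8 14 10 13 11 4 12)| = 8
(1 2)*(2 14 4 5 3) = (1 14 4 5 3 2) = [0, 14, 1, 2, 5, 3, 6, 7, 8, 9, 10, 11, 12, 13, 4]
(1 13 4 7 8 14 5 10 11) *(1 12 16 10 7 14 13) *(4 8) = (4 14 5 7)(8 13)(10 11 12 16) = [0, 1, 2, 3, 14, 7, 6, 4, 13, 9, 11, 12, 16, 8, 5, 15, 10]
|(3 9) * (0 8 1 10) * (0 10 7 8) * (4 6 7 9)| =7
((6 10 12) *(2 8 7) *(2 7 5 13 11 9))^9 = (2 13)(5 9)(8 11) = [0, 1, 13, 3, 4, 9, 6, 7, 11, 5, 10, 8, 12, 2]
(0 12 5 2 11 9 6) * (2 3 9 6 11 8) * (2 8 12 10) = (0 10 2 12 5 3 9 11 6) = [10, 1, 12, 9, 4, 3, 0, 7, 8, 11, 2, 6, 5]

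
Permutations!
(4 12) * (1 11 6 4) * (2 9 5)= (1 11 6 4 12)(2 9 5)= [0, 11, 9, 3, 12, 2, 4, 7, 8, 5, 10, 6, 1]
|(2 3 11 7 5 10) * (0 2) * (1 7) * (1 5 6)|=6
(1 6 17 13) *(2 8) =(1 6 17 13)(2 8) =[0, 6, 8, 3, 4, 5, 17, 7, 2, 9, 10, 11, 12, 1, 14, 15, 16, 13]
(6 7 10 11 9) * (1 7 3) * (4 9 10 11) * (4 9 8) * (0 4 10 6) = [4, 7, 2, 1, 8, 5, 3, 11, 10, 0, 9, 6] = (0 4 8 10 9)(1 7 11 6 3)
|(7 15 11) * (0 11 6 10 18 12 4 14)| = |(0 11 7 15 6 10 18 12 4 14)| = 10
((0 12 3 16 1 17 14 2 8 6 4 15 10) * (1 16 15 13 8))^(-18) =[3, 14, 17, 10, 8, 5, 13, 7, 4, 9, 12, 11, 15, 6, 1, 0, 16, 2] =(0 3 10 12 15)(1 14)(2 17)(4 8)(6 13)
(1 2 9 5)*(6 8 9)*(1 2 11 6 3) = (1 11 6 8 9 5 2 3) = [0, 11, 3, 1, 4, 2, 8, 7, 9, 5, 10, 6]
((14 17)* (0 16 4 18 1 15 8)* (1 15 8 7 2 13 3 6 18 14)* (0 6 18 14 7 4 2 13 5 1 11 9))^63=(0 17 8 2 9 14 1 16 11 6 5)(3 4)(7 18)(13 15)=[17, 16, 9, 4, 3, 0, 5, 18, 2, 14, 10, 6, 12, 15, 1, 13, 11, 8, 7]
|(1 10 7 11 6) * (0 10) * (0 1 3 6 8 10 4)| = |(0 4)(3 6)(7 11 8 10)| = 4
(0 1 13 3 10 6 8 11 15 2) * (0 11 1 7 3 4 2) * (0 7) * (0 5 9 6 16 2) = [5, 13, 11, 10, 0, 9, 8, 3, 1, 6, 16, 15, 12, 4, 14, 7, 2] = (0 5 9 6 8 1 13 4)(2 11 15 7 3 10 16)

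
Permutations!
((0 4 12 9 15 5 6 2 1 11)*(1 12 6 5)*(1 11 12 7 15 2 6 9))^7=[0, 12, 2, 3, 4, 5, 6, 7, 8, 9, 10, 11, 1, 13, 14, 15]=(15)(1 12)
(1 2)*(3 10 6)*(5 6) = [0, 2, 1, 10, 4, 6, 3, 7, 8, 9, 5] = (1 2)(3 10 5 6)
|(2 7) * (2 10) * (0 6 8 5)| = |(0 6 8 5)(2 7 10)| = 12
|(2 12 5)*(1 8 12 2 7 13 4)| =|(1 8 12 5 7 13 4)| =7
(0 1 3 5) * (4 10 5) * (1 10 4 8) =[10, 3, 2, 8, 4, 0, 6, 7, 1, 9, 5] =(0 10 5)(1 3 8)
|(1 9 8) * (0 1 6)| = 5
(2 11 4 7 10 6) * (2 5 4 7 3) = (2 11 7 10 6 5 4 3) = [0, 1, 11, 2, 3, 4, 5, 10, 8, 9, 6, 7]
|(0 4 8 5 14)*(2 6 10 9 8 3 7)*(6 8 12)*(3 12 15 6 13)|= 20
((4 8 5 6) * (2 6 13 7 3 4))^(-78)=(13)=[0, 1, 2, 3, 4, 5, 6, 7, 8, 9, 10, 11, 12, 13]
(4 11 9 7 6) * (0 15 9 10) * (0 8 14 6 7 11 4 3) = [15, 1, 2, 0, 4, 5, 3, 7, 14, 11, 8, 10, 12, 13, 6, 9] = (0 15 9 11 10 8 14 6 3)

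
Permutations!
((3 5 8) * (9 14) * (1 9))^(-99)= (14)= [0, 1, 2, 3, 4, 5, 6, 7, 8, 9, 10, 11, 12, 13, 14]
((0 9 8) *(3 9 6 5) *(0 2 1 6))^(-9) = (1 8 3 6 2 9 5) = [0, 8, 9, 6, 4, 1, 2, 7, 3, 5]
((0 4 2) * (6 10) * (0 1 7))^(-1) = [7, 2, 4, 3, 0, 5, 10, 1, 8, 9, 6] = (0 7 1 2 4)(6 10)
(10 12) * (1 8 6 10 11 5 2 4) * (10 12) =(1 8 6 12 11 5 2 4) =[0, 8, 4, 3, 1, 2, 12, 7, 6, 9, 10, 5, 11]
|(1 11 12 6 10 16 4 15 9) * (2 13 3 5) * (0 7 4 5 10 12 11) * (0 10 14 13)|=30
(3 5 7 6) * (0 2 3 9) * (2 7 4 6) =[7, 1, 3, 5, 6, 4, 9, 2, 8, 0] =(0 7 2 3 5 4 6 9)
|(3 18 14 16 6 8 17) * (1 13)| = |(1 13)(3 18 14 16 6 8 17)| = 14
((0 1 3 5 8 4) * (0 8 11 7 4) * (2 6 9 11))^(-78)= (0 8 4 7 11 9 6 2 5 3 1)= [8, 0, 5, 1, 7, 3, 2, 11, 4, 6, 10, 9]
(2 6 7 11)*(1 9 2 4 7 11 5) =(1 9 2 6 11 4 7 5) =[0, 9, 6, 3, 7, 1, 11, 5, 8, 2, 10, 4]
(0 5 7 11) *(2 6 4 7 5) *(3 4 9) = (0 2 6 9 3 4 7 11) = [2, 1, 6, 4, 7, 5, 9, 11, 8, 3, 10, 0]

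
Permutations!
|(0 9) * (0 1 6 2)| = |(0 9 1 6 2)| = 5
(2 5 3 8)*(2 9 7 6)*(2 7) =(2 5 3 8 9)(6 7) =[0, 1, 5, 8, 4, 3, 7, 6, 9, 2]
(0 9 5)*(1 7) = (0 9 5)(1 7) = [9, 7, 2, 3, 4, 0, 6, 1, 8, 5]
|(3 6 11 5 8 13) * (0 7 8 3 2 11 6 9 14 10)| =|(0 7 8 13 2 11 5 3 9 14 10)| =11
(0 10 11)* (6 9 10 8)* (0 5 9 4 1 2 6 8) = (1 2 6 4)(5 9 10 11) = [0, 2, 6, 3, 1, 9, 4, 7, 8, 10, 11, 5]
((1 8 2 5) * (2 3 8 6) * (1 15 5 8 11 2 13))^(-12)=[0, 1, 2, 3, 4, 5, 6, 7, 8, 9, 10, 11, 12, 13, 14, 15]=(15)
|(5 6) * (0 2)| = 2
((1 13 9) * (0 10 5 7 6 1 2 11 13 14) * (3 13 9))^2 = [5, 0, 9, 3, 4, 6, 14, 1, 8, 11, 7, 2, 12, 13, 10] = (0 5 6 14 10 7 1)(2 9 11)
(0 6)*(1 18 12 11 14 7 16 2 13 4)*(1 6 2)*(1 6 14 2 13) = (0 13 4 14 7 16 6)(1 18 12 11 2) = [13, 18, 1, 3, 14, 5, 0, 16, 8, 9, 10, 2, 11, 4, 7, 15, 6, 17, 12]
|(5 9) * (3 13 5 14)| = |(3 13 5 9 14)| = 5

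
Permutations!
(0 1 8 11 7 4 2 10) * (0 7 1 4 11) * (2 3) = [4, 8, 10, 2, 3, 5, 6, 11, 0, 9, 7, 1] = (0 4 3 2 10 7 11 1 8)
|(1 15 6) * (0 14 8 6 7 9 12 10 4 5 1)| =8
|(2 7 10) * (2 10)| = 2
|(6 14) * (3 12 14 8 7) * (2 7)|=7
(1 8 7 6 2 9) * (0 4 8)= (0 4 8 7 6 2 9 1)= [4, 0, 9, 3, 8, 5, 2, 6, 7, 1]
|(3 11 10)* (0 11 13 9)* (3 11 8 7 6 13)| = |(0 8 7 6 13 9)(10 11)| = 6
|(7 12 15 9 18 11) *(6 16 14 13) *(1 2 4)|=12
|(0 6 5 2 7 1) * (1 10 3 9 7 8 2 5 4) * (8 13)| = 12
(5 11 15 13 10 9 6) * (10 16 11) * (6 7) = (5 10 9 7 6)(11 15 13 16) = [0, 1, 2, 3, 4, 10, 5, 6, 8, 7, 9, 15, 12, 16, 14, 13, 11]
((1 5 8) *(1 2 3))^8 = (1 2 5 3 8) = [0, 2, 5, 8, 4, 3, 6, 7, 1]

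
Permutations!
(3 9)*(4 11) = (3 9)(4 11) = [0, 1, 2, 9, 11, 5, 6, 7, 8, 3, 10, 4]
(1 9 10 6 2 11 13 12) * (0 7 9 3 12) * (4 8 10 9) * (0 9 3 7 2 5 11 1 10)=(0 2 1 7 4 8)(3 12 10 6 5 11 13 9)=[2, 7, 1, 12, 8, 11, 5, 4, 0, 3, 6, 13, 10, 9]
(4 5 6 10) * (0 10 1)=(0 10 4 5 6 1)=[10, 0, 2, 3, 5, 6, 1, 7, 8, 9, 4]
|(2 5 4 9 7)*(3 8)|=10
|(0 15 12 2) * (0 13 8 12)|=4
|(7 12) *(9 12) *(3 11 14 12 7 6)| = 10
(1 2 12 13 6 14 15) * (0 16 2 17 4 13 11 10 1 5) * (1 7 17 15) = [16, 15, 12, 3, 13, 0, 14, 17, 8, 9, 7, 10, 11, 6, 1, 5, 2, 4] = (0 16 2 12 11 10 7 17 4 13 6 14 1 15 5)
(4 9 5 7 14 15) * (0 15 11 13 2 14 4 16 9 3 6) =[15, 1, 14, 6, 3, 7, 0, 4, 8, 5, 10, 13, 12, 2, 11, 16, 9] =(0 15 16 9 5 7 4 3 6)(2 14 11 13)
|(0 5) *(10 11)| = |(0 5)(10 11)| = 2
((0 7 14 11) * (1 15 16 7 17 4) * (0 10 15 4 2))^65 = [2, 4, 17, 3, 1, 5, 6, 16, 8, 9, 11, 14, 12, 13, 7, 10, 15, 0] = (0 2 17)(1 4)(7 16 15 10 11 14)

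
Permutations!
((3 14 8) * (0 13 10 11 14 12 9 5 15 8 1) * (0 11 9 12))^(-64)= [0, 14, 2, 3, 4, 5, 6, 7, 8, 9, 10, 1, 12, 13, 11, 15]= (15)(1 14 11)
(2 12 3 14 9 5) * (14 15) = [0, 1, 12, 15, 4, 2, 6, 7, 8, 5, 10, 11, 3, 13, 9, 14] = (2 12 3 15 14 9 5)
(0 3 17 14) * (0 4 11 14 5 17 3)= (4 11 14)(5 17)= [0, 1, 2, 3, 11, 17, 6, 7, 8, 9, 10, 14, 12, 13, 4, 15, 16, 5]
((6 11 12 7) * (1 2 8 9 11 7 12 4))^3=(12)(1 9)(2 11)(4 8)(6 7)=[0, 9, 11, 3, 8, 5, 7, 6, 4, 1, 10, 2, 12]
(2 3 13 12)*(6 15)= (2 3 13 12)(6 15)= [0, 1, 3, 13, 4, 5, 15, 7, 8, 9, 10, 11, 2, 12, 14, 6]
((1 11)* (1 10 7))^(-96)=[0, 1, 2, 3, 4, 5, 6, 7, 8, 9, 10, 11]=(11)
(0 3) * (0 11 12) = (0 3 11 12) = [3, 1, 2, 11, 4, 5, 6, 7, 8, 9, 10, 12, 0]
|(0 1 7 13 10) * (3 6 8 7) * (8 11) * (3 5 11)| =|(0 1 5 11 8 7 13 10)(3 6)| =8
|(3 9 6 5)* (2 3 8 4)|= 7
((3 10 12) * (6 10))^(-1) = (3 12 10 6) = [0, 1, 2, 12, 4, 5, 3, 7, 8, 9, 6, 11, 10]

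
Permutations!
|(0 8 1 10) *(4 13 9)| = 12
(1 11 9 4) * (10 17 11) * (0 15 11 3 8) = (0 15 11 9 4 1 10 17 3 8) = [15, 10, 2, 8, 1, 5, 6, 7, 0, 4, 17, 9, 12, 13, 14, 11, 16, 3]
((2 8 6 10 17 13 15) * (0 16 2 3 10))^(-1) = [6, 1, 16, 15, 4, 5, 8, 7, 2, 9, 3, 11, 12, 17, 14, 13, 0, 10] = (0 6 8 2 16)(3 15 13 17 10)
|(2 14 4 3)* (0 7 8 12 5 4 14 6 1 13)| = 11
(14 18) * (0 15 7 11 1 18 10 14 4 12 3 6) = (0 15 7 11 1 18 4 12 3 6)(10 14) = [15, 18, 2, 6, 12, 5, 0, 11, 8, 9, 14, 1, 3, 13, 10, 7, 16, 17, 4]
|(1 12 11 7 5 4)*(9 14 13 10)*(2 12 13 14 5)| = |(14)(1 13 10 9 5 4)(2 12 11 7)| = 12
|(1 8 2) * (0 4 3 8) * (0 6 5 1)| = 15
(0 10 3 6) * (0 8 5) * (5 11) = (0 10 3 6 8 11 5) = [10, 1, 2, 6, 4, 0, 8, 7, 11, 9, 3, 5]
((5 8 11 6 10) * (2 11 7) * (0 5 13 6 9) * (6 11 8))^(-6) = [5, 1, 2, 3, 4, 6, 10, 7, 8, 0, 13, 9, 12, 11] = (0 5 6 10 13 11 9)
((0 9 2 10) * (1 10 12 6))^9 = (0 2 6 10 9 12 1) = [2, 0, 6, 3, 4, 5, 10, 7, 8, 12, 9, 11, 1]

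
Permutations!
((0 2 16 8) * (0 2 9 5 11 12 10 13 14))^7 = (0 14 13 10 12 11 5 9)(2 16 8) = [14, 1, 16, 3, 4, 9, 6, 7, 2, 0, 12, 5, 11, 10, 13, 15, 8]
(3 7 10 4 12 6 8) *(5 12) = [0, 1, 2, 7, 5, 12, 8, 10, 3, 9, 4, 11, 6] = (3 7 10 4 5 12 6 8)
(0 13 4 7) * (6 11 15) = (0 13 4 7)(6 11 15) = [13, 1, 2, 3, 7, 5, 11, 0, 8, 9, 10, 15, 12, 4, 14, 6]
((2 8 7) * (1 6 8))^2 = (1 8 2 6 7) = [0, 8, 6, 3, 4, 5, 7, 1, 2]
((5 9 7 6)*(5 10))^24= (5 10 6 7 9)= [0, 1, 2, 3, 4, 10, 7, 9, 8, 5, 6]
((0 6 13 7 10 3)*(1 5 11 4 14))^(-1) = (0 3 10 7 13 6)(1 14 4 11 5) = [3, 14, 2, 10, 11, 1, 0, 13, 8, 9, 7, 5, 12, 6, 4]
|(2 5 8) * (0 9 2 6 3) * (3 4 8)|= 15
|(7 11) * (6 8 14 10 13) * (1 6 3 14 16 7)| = 12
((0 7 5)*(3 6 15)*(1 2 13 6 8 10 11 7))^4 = (0 6 10)(1 15 11)(2 3 7)(5 13 8) = [6, 15, 3, 7, 4, 13, 10, 2, 5, 9, 0, 1, 12, 8, 14, 11]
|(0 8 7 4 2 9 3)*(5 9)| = 8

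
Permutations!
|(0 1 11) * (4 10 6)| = |(0 1 11)(4 10 6)| = 3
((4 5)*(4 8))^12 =(8) =[0, 1, 2, 3, 4, 5, 6, 7, 8]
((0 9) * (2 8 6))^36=(9)=[0, 1, 2, 3, 4, 5, 6, 7, 8, 9]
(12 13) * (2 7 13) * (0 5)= (0 5)(2 7 13 12)= [5, 1, 7, 3, 4, 0, 6, 13, 8, 9, 10, 11, 2, 12]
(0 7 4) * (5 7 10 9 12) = (0 10 9 12 5 7 4) = [10, 1, 2, 3, 0, 7, 6, 4, 8, 12, 9, 11, 5]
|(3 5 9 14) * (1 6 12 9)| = |(1 6 12 9 14 3 5)| = 7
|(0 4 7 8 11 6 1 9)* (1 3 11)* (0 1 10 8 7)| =6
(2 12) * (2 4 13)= (2 12 4 13)= [0, 1, 12, 3, 13, 5, 6, 7, 8, 9, 10, 11, 4, 2]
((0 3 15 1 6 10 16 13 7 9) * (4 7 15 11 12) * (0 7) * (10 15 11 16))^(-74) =(0 13 4 16 12 3 11)(1 6 15) =[13, 6, 2, 11, 16, 5, 15, 7, 8, 9, 10, 0, 3, 4, 14, 1, 12]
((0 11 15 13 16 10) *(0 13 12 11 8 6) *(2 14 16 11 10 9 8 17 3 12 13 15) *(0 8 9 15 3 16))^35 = (0 15 2 17 13 14 16 11)(3 10 12)(6 8) = [15, 1, 17, 10, 4, 5, 8, 7, 6, 9, 12, 0, 3, 14, 16, 2, 11, 13]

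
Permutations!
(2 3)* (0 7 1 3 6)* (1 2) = (0 7 2 6)(1 3) = [7, 3, 6, 1, 4, 5, 0, 2]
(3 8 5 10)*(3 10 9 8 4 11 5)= (3 4 11 5 9 8)= [0, 1, 2, 4, 11, 9, 6, 7, 3, 8, 10, 5]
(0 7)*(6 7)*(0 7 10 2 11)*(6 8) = (0 8 6 10 2 11) = [8, 1, 11, 3, 4, 5, 10, 7, 6, 9, 2, 0]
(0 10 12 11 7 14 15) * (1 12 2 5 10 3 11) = [3, 12, 5, 11, 4, 10, 6, 14, 8, 9, 2, 7, 1, 13, 15, 0] = (0 3 11 7 14 15)(1 12)(2 5 10)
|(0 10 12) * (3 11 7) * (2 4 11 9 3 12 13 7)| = |(0 10 13 7 12)(2 4 11)(3 9)| = 30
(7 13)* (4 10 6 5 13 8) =(4 10 6 5 13 7 8) =[0, 1, 2, 3, 10, 13, 5, 8, 4, 9, 6, 11, 12, 7]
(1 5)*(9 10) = (1 5)(9 10) = [0, 5, 2, 3, 4, 1, 6, 7, 8, 10, 9]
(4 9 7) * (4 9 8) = (4 8)(7 9) = [0, 1, 2, 3, 8, 5, 6, 9, 4, 7]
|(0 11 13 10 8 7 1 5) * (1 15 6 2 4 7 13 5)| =15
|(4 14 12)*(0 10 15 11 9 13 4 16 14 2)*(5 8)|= |(0 10 15 11 9 13 4 2)(5 8)(12 16 14)|= 24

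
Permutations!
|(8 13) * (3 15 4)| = |(3 15 4)(8 13)| = 6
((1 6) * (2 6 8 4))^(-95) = (8) = [0, 1, 2, 3, 4, 5, 6, 7, 8]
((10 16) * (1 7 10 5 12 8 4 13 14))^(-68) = (1 10 5 8 13)(4 14 7 16 12) = [0, 10, 2, 3, 14, 8, 6, 16, 13, 9, 5, 11, 4, 1, 7, 15, 12]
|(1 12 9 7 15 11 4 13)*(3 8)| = 8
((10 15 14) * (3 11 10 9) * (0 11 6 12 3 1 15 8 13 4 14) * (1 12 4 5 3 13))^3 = (0 8)(1 11)(3 14 13 6 9 5 4 12)(10 15) = [8, 11, 2, 14, 12, 4, 9, 7, 0, 5, 15, 1, 3, 6, 13, 10]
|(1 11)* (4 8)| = |(1 11)(4 8)| = 2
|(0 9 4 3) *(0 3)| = 3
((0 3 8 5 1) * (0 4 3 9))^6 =(9)(1 4 3 8 5) =[0, 4, 2, 8, 3, 1, 6, 7, 5, 9]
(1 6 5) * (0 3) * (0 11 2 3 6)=(0 6 5 1)(2 3 11)=[6, 0, 3, 11, 4, 1, 5, 7, 8, 9, 10, 2]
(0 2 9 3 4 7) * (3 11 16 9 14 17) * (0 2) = (2 14 17 3 4 7)(9 11 16) = [0, 1, 14, 4, 7, 5, 6, 2, 8, 11, 10, 16, 12, 13, 17, 15, 9, 3]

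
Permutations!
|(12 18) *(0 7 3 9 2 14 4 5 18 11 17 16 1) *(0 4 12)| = 14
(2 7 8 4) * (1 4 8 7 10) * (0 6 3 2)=(0 6 3 2 10 1 4)=[6, 4, 10, 2, 0, 5, 3, 7, 8, 9, 1]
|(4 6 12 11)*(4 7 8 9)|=7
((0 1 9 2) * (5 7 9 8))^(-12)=(0 8 7 2 1 5 9)=[8, 5, 1, 3, 4, 9, 6, 2, 7, 0]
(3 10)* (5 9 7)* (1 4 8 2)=(1 4 8 2)(3 10)(5 9 7)=[0, 4, 1, 10, 8, 9, 6, 5, 2, 7, 3]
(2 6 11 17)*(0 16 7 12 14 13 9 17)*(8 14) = (0 16 7 12 8 14 13 9 17 2 6 11) = [16, 1, 6, 3, 4, 5, 11, 12, 14, 17, 10, 0, 8, 9, 13, 15, 7, 2]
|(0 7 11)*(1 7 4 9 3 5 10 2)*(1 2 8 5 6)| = |(0 4 9 3 6 1 7 11)(5 10 8)| = 24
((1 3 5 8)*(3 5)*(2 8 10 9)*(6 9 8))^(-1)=(1 8 10 5)(2 9 6)=[0, 8, 9, 3, 4, 1, 2, 7, 10, 6, 5]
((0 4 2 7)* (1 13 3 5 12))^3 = (0 7 2 4)(1 5 13 12 3) = [7, 5, 4, 1, 0, 13, 6, 2, 8, 9, 10, 11, 3, 12]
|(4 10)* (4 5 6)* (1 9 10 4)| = |(1 9 10 5 6)| = 5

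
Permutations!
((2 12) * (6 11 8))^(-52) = (12)(6 8 11) = [0, 1, 2, 3, 4, 5, 8, 7, 11, 9, 10, 6, 12]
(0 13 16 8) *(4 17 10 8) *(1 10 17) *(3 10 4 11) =(17)(0 13 16 11 3 10 8)(1 4) =[13, 4, 2, 10, 1, 5, 6, 7, 0, 9, 8, 3, 12, 16, 14, 15, 11, 17]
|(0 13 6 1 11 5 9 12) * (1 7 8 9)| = |(0 13 6 7 8 9 12)(1 11 5)| = 21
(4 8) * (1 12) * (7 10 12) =(1 7 10 12)(4 8) =[0, 7, 2, 3, 8, 5, 6, 10, 4, 9, 12, 11, 1]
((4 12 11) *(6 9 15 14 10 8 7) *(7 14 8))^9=(6 15 14 7 9 8 10)=[0, 1, 2, 3, 4, 5, 15, 9, 10, 8, 6, 11, 12, 13, 7, 14]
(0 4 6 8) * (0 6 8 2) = (0 4 8 6 2) = [4, 1, 0, 3, 8, 5, 2, 7, 6]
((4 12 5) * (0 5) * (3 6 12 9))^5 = [6, 1, 2, 4, 0, 12, 9, 7, 8, 5, 10, 11, 3] = (0 6 9 5 12 3 4)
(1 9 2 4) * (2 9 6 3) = (9)(1 6 3 2 4) = [0, 6, 4, 2, 1, 5, 3, 7, 8, 9]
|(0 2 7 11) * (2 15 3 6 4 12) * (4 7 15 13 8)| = 11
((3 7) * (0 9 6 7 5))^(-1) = (0 5 3 7 6 9) = [5, 1, 2, 7, 4, 3, 9, 6, 8, 0]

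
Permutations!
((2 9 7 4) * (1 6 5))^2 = (1 5 6)(2 7)(4 9) = [0, 5, 7, 3, 9, 6, 1, 2, 8, 4]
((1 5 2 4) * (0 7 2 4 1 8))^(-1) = [8, 2, 7, 3, 5, 1, 6, 0, 4] = (0 8 4 5 1 2 7)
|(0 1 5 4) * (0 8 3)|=6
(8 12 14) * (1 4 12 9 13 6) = [0, 4, 2, 3, 12, 5, 1, 7, 9, 13, 10, 11, 14, 6, 8] = (1 4 12 14 8 9 13 6)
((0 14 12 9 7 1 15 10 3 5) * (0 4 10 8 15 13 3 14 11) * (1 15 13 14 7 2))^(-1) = (0 11)(1 2 9 12 14)(3 13 8 15 7 10 4 5) = [11, 2, 9, 13, 5, 3, 6, 10, 15, 12, 4, 0, 14, 8, 1, 7]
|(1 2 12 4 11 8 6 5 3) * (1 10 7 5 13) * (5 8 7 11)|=12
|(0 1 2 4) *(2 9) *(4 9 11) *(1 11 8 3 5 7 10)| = |(0 11 4)(1 8 3 5 7 10)(2 9)| = 6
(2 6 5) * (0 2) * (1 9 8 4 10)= (0 2 6 5)(1 9 8 4 10)= [2, 9, 6, 3, 10, 0, 5, 7, 4, 8, 1]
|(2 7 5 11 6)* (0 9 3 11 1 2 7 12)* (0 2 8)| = 18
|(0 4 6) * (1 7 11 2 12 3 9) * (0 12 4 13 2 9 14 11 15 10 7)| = 33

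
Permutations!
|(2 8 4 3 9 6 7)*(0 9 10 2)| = 20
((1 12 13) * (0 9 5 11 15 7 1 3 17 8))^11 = (0 8 17 3 13 12 1 7 15 11 5 9) = [8, 7, 2, 13, 4, 9, 6, 15, 17, 0, 10, 5, 1, 12, 14, 11, 16, 3]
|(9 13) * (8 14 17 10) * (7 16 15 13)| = 20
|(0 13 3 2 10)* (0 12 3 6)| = |(0 13 6)(2 10 12 3)| = 12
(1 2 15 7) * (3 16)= (1 2 15 7)(3 16)= [0, 2, 15, 16, 4, 5, 6, 1, 8, 9, 10, 11, 12, 13, 14, 7, 3]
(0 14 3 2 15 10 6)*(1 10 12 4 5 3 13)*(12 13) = (0 14 12 4 5 3 2 15 13 1 10 6) = [14, 10, 15, 2, 5, 3, 0, 7, 8, 9, 6, 11, 4, 1, 12, 13]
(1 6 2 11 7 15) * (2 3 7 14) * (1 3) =(1 6)(2 11 14)(3 7 15) =[0, 6, 11, 7, 4, 5, 1, 15, 8, 9, 10, 14, 12, 13, 2, 3]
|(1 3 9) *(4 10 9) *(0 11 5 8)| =|(0 11 5 8)(1 3 4 10 9)| =20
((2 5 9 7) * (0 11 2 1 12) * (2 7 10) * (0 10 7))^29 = [11, 12, 5, 3, 4, 9, 6, 1, 8, 7, 2, 0, 10] = (0 11)(1 12 10 2 5 9 7)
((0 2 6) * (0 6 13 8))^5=(0 2 13 8)=[2, 1, 13, 3, 4, 5, 6, 7, 0, 9, 10, 11, 12, 8]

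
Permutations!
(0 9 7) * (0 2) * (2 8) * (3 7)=(0 9 3 7 8 2)=[9, 1, 0, 7, 4, 5, 6, 8, 2, 3]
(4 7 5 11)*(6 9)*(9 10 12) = [0, 1, 2, 3, 7, 11, 10, 5, 8, 6, 12, 4, 9] = (4 7 5 11)(6 10 12 9)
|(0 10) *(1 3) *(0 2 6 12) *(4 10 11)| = 14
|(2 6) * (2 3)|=3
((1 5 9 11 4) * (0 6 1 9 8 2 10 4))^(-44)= (0 10 1 9 8)(2 6 4 5 11)= [10, 9, 6, 3, 5, 11, 4, 7, 0, 8, 1, 2]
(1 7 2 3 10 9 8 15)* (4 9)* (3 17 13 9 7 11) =[0, 11, 17, 10, 7, 5, 6, 2, 15, 8, 4, 3, 12, 9, 14, 1, 16, 13] =(1 11 3 10 4 7 2 17 13 9 8 15)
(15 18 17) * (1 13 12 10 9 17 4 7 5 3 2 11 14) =(1 13 12 10 9 17 15 18 4 7 5 3 2 11 14) =[0, 13, 11, 2, 7, 3, 6, 5, 8, 17, 9, 14, 10, 12, 1, 18, 16, 15, 4]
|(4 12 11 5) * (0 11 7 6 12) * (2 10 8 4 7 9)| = |(0 11 5 7 6 12 9 2 10 8 4)| = 11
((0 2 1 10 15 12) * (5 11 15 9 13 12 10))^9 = (0 12 13 9 10 15 11 5 1 2) = [12, 2, 0, 3, 4, 1, 6, 7, 8, 10, 15, 5, 13, 9, 14, 11]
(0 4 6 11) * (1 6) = (0 4 1 6 11) = [4, 6, 2, 3, 1, 5, 11, 7, 8, 9, 10, 0]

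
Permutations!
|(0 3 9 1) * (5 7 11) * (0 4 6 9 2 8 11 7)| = |(0 3 2 8 11 5)(1 4 6 9)| = 12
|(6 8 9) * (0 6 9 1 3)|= 5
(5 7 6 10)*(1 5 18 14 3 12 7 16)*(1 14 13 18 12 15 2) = (1 5 16 14 3 15 2)(6 10 12 7)(13 18) = [0, 5, 1, 15, 4, 16, 10, 6, 8, 9, 12, 11, 7, 18, 3, 2, 14, 17, 13]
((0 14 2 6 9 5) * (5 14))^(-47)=(0 5)(2 6 9 14)=[5, 1, 6, 3, 4, 0, 9, 7, 8, 14, 10, 11, 12, 13, 2]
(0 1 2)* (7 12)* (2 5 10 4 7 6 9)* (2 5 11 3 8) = [1, 11, 0, 8, 7, 10, 9, 12, 2, 5, 4, 3, 6] = (0 1 11 3 8 2)(4 7 12 6 9 5 10)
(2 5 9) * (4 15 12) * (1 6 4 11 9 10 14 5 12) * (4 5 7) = (1 6 5 10 14 7 4 15)(2 12 11 9) = [0, 6, 12, 3, 15, 10, 5, 4, 8, 2, 14, 9, 11, 13, 7, 1]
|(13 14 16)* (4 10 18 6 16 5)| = |(4 10 18 6 16 13 14 5)| = 8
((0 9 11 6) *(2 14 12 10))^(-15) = (0 9 11 6)(2 14 12 10) = [9, 1, 14, 3, 4, 5, 0, 7, 8, 11, 2, 6, 10, 13, 12]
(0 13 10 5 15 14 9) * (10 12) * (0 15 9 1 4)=(0 13 12 10 5 9 15 14 1 4)=[13, 4, 2, 3, 0, 9, 6, 7, 8, 15, 5, 11, 10, 12, 1, 14]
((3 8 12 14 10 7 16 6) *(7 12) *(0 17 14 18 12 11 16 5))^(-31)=(0 14 11 6 8 5 17 10 16 3 7)(12 18)=[14, 1, 2, 7, 4, 17, 8, 0, 5, 9, 16, 6, 18, 13, 11, 15, 3, 10, 12]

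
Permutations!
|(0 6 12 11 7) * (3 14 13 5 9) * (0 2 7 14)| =18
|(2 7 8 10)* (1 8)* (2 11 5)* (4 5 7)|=15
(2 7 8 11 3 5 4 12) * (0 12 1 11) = (0 12 2 7 8)(1 11 3 5 4) = [12, 11, 7, 5, 1, 4, 6, 8, 0, 9, 10, 3, 2]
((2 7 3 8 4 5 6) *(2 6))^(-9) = (2 8)(3 5)(4 7) = [0, 1, 8, 5, 7, 3, 6, 4, 2]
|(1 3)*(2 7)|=|(1 3)(2 7)|=2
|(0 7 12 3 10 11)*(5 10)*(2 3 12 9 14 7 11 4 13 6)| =|(0 11)(2 3 5 10 4 13 6)(7 9 14)| =42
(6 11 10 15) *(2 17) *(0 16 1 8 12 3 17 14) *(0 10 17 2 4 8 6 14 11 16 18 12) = (0 18 12 3 2 11 17 4 8)(1 6 16)(10 15 14) = [18, 6, 11, 2, 8, 5, 16, 7, 0, 9, 15, 17, 3, 13, 10, 14, 1, 4, 12]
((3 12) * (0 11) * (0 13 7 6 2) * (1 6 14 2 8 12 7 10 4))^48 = (0 3 1 11 7 6 13 14 8 10 2 12 4) = [3, 11, 12, 1, 0, 5, 13, 6, 10, 9, 2, 7, 4, 14, 8]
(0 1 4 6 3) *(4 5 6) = [1, 5, 2, 0, 4, 6, 3] = (0 1 5 6 3)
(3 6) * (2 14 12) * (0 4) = (0 4)(2 14 12)(3 6) = [4, 1, 14, 6, 0, 5, 3, 7, 8, 9, 10, 11, 2, 13, 12]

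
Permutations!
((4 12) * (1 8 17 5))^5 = [0, 8, 2, 3, 12, 1, 6, 7, 17, 9, 10, 11, 4, 13, 14, 15, 16, 5] = (1 8 17 5)(4 12)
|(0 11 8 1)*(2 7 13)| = 12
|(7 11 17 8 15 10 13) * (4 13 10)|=|(4 13 7 11 17 8 15)|=7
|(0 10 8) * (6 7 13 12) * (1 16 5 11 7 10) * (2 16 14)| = |(0 1 14 2 16 5 11 7 13 12 6 10 8)| = 13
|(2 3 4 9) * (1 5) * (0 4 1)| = 7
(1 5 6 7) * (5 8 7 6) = (1 8 7) = [0, 8, 2, 3, 4, 5, 6, 1, 7]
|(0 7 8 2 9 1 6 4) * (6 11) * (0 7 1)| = |(0 1 11 6 4 7 8 2 9)| = 9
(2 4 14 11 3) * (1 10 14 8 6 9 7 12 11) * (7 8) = [0, 10, 4, 2, 7, 5, 9, 12, 6, 8, 14, 3, 11, 13, 1] = (1 10 14)(2 4 7 12 11 3)(6 9 8)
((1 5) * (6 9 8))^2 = (6 8 9) = [0, 1, 2, 3, 4, 5, 8, 7, 9, 6]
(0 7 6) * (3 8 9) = (0 7 6)(3 8 9) = [7, 1, 2, 8, 4, 5, 0, 6, 9, 3]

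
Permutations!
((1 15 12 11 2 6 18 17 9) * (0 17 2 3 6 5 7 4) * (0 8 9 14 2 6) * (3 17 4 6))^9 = (0 14 8 5 1 6 12 3 17 4 2 9 7 15 18 11) = [14, 6, 9, 17, 2, 1, 12, 15, 5, 7, 10, 0, 3, 13, 8, 18, 16, 4, 11]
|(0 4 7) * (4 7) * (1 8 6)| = 6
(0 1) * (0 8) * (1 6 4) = (0 6 4 1 8) = [6, 8, 2, 3, 1, 5, 4, 7, 0]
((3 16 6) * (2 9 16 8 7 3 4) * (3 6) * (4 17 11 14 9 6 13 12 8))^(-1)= (2 4 3 16 9 14 11 17 6)(7 8 12 13)= [0, 1, 4, 16, 3, 5, 2, 8, 12, 14, 10, 17, 13, 7, 11, 15, 9, 6]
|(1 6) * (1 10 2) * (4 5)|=|(1 6 10 2)(4 5)|=4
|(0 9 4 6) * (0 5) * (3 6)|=6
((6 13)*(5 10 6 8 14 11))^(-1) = (5 11 14 8 13 6 10) = [0, 1, 2, 3, 4, 11, 10, 7, 13, 9, 5, 14, 12, 6, 8]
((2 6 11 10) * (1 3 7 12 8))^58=(1 12 3 8 7)(2 11)(6 10)=[0, 12, 11, 8, 4, 5, 10, 1, 7, 9, 6, 2, 3]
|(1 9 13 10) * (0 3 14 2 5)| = |(0 3 14 2 5)(1 9 13 10)| = 20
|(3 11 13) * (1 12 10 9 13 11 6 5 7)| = 9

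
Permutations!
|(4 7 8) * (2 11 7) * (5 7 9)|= 7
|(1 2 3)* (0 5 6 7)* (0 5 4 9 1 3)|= |(0 4 9 1 2)(5 6 7)|= 15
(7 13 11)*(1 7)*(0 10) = (0 10)(1 7 13 11) = [10, 7, 2, 3, 4, 5, 6, 13, 8, 9, 0, 1, 12, 11]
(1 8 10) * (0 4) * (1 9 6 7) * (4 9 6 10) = [9, 8, 2, 3, 0, 5, 7, 1, 4, 10, 6] = (0 9 10 6 7 1 8 4)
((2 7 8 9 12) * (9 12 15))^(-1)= (2 12 8 7)(9 15)= [0, 1, 12, 3, 4, 5, 6, 2, 7, 15, 10, 11, 8, 13, 14, 9]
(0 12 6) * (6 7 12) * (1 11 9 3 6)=(0 1 11 9 3 6)(7 12)=[1, 11, 2, 6, 4, 5, 0, 12, 8, 3, 10, 9, 7]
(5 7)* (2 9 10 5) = (2 9 10 5 7) = [0, 1, 9, 3, 4, 7, 6, 2, 8, 10, 5]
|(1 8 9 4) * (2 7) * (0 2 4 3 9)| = 6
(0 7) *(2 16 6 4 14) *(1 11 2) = (0 7)(1 11 2 16 6 4 14) = [7, 11, 16, 3, 14, 5, 4, 0, 8, 9, 10, 2, 12, 13, 1, 15, 6]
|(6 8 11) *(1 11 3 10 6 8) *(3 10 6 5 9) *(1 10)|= 15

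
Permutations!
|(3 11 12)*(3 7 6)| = |(3 11 12 7 6)| = 5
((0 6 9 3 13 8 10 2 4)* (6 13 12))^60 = [0, 1, 2, 3, 4, 5, 6, 7, 8, 9, 10, 11, 12, 13] = (13)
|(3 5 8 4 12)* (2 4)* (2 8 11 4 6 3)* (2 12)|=6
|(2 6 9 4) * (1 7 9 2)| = 4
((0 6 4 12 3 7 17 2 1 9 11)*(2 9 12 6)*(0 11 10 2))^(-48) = (17) = [0, 1, 2, 3, 4, 5, 6, 7, 8, 9, 10, 11, 12, 13, 14, 15, 16, 17]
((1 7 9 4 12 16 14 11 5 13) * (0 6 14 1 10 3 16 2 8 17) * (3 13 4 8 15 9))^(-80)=[5, 1, 17, 3, 9, 15, 4, 7, 14, 6, 10, 2, 8, 13, 12, 0, 16, 11]=(0 5 15)(2 17 11)(4 9 6)(8 14 12)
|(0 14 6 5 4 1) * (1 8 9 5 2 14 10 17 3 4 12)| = |(0 10 17 3 4 8 9 5 12 1)(2 14 6)| = 30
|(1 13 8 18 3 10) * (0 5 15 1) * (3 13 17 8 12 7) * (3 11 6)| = |(0 5 15 1 17 8 18 13 12 7 11 6 3 10)| = 14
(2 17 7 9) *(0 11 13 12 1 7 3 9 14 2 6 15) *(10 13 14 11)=(0 10 13 12 1 7 11 14 2 17 3 9 6 15)=[10, 7, 17, 9, 4, 5, 15, 11, 8, 6, 13, 14, 1, 12, 2, 0, 16, 3]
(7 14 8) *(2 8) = (2 8 7 14) = [0, 1, 8, 3, 4, 5, 6, 14, 7, 9, 10, 11, 12, 13, 2]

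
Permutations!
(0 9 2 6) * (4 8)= (0 9 2 6)(4 8)= [9, 1, 6, 3, 8, 5, 0, 7, 4, 2]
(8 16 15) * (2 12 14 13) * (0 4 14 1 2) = (0 4 14 13)(1 2 12)(8 16 15) = [4, 2, 12, 3, 14, 5, 6, 7, 16, 9, 10, 11, 1, 0, 13, 8, 15]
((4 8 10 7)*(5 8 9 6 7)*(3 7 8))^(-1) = (3 5 10 8 6 9 4 7) = [0, 1, 2, 5, 7, 10, 9, 3, 6, 4, 8]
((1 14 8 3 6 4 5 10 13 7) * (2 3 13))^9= [0, 7, 4, 5, 2, 3, 10, 13, 14, 9, 6, 11, 12, 8, 1]= (1 7 13 8 14)(2 4)(3 5)(6 10)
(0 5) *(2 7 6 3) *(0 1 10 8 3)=(0 5 1 10 8 3 2 7 6)=[5, 10, 7, 2, 4, 1, 0, 6, 3, 9, 8]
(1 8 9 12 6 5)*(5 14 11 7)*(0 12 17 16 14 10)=[12, 8, 2, 3, 4, 1, 10, 5, 9, 17, 0, 7, 6, 13, 11, 15, 14, 16]=(0 12 6 10)(1 8 9 17 16 14 11 7 5)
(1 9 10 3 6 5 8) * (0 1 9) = (0 1)(3 6 5 8 9 10) = [1, 0, 2, 6, 4, 8, 5, 7, 9, 10, 3]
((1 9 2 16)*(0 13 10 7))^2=(0 10)(1 2)(7 13)(9 16)=[10, 2, 1, 3, 4, 5, 6, 13, 8, 16, 0, 11, 12, 7, 14, 15, 9]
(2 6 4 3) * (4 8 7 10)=(2 6 8 7 10 4 3)=[0, 1, 6, 2, 3, 5, 8, 10, 7, 9, 4]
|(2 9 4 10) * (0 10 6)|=|(0 10 2 9 4 6)|=6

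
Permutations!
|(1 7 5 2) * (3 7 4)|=|(1 4 3 7 5 2)|=6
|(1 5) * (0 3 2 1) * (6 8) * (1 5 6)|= |(0 3 2 5)(1 6 8)|= 12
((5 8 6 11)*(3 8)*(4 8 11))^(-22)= (3 5 11)(4 6 8)= [0, 1, 2, 5, 6, 11, 8, 7, 4, 9, 10, 3]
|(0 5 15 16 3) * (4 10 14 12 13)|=|(0 5 15 16 3)(4 10 14 12 13)|=5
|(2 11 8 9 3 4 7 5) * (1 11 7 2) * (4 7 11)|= |(1 4 2 11 8 9 3 7 5)|= 9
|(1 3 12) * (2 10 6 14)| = 12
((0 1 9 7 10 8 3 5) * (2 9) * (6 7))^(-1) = (0 5 3 8 10 7 6 9 2 1) = [5, 0, 1, 8, 4, 3, 9, 6, 10, 2, 7]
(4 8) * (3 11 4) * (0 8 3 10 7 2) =(0 8 10 7 2)(3 11 4) =[8, 1, 0, 11, 3, 5, 6, 2, 10, 9, 7, 4]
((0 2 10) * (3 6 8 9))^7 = [2, 1, 10, 9, 4, 5, 3, 7, 6, 8, 0] = (0 2 10)(3 9 8 6)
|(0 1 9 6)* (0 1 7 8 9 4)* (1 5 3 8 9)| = |(0 7 9 6 5 3 8 1 4)| = 9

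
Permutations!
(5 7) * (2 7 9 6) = (2 7 5 9 6) = [0, 1, 7, 3, 4, 9, 2, 5, 8, 6]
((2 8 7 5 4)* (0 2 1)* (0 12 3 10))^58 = (0 3 1 5 8)(2 10 12 4 7) = [3, 5, 10, 1, 7, 8, 6, 2, 0, 9, 12, 11, 4]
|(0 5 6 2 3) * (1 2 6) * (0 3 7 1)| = |(0 5)(1 2 7)| = 6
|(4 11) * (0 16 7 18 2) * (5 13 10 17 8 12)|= |(0 16 7 18 2)(4 11)(5 13 10 17 8 12)|= 30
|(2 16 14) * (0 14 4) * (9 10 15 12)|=|(0 14 2 16 4)(9 10 15 12)|=20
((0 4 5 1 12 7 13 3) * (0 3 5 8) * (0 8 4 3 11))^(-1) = [11, 5, 2, 0, 4, 13, 6, 12, 8, 9, 10, 3, 1, 7] = (0 11 3)(1 5 13 7 12)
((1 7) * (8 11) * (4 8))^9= (11)(1 7)= [0, 7, 2, 3, 4, 5, 6, 1, 8, 9, 10, 11]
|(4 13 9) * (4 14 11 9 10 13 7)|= 6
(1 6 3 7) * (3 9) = [0, 6, 2, 7, 4, 5, 9, 1, 8, 3] = (1 6 9 3 7)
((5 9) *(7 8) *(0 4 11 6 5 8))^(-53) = (0 6 8 4 5 7 11 9) = [6, 1, 2, 3, 5, 7, 8, 11, 4, 0, 10, 9]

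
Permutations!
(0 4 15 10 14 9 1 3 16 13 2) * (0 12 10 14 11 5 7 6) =(0 4 15 14 9 1 3 16 13 2 12 10 11 5 7 6) =[4, 3, 12, 16, 15, 7, 0, 6, 8, 1, 11, 5, 10, 2, 9, 14, 13]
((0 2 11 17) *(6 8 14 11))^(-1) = [17, 1, 0, 3, 4, 5, 2, 7, 6, 9, 10, 14, 12, 13, 8, 15, 16, 11] = (0 17 11 14 8 6 2)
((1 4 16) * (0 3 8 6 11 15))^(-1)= (0 15 11 6 8 3)(1 16 4)= [15, 16, 2, 0, 1, 5, 8, 7, 3, 9, 10, 6, 12, 13, 14, 11, 4]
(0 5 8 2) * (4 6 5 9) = (0 9 4 6 5 8 2) = [9, 1, 0, 3, 6, 8, 5, 7, 2, 4]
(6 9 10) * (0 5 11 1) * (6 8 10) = (0 5 11 1)(6 9)(8 10) = [5, 0, 2, 3, 4, 11, 9, 7, 10, 6, 8, 1]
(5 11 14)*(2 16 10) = [0, 1, 16, 3, 4, 11, 6, 7, 8, 9, 2, 14, 12, 13, 5, 15, 10] = (2 16 10)(5 11 14)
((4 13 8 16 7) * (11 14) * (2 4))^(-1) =(2 7 16 8 13 4)(11 14) =[0, 1, 7, 3, 2, 5, 6, 16, 13, 9, 10, 14, 12, 4, 11, 15, 8]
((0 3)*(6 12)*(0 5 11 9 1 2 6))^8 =(0 12 6 2 1 9 11 5 3) =[12, 9, 1, 0, 4, 3, 2, 7, 8, 11, 10, 5, 6]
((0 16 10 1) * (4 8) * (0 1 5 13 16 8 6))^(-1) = (0 6 4 8)(5 10 16 13) = [6, 1, 2, 3, 8, 10, 4, 7, 0, 9, 16, 11, 12, 5, 14, 15, 13]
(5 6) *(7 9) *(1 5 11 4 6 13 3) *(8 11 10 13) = (1 5 8 11 4 6 10 13 3)(7 9) = [0, 5, 2, 1, 6, 8, 10, 9, 11, 7, 13, 4, 12, 3]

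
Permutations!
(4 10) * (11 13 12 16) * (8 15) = (4 10)(8 15)(11 13 12 16) = [0, 1, 2, 3, 10, 5, 6, 7, 15, 9, 4, 13, 16, 12, 14, 8, 11]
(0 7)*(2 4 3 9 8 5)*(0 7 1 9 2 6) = (0 1 9 8 5 6)(2 4 3) = [1, 9, 4, 2, 3, 6, 0, 7, 5, 8]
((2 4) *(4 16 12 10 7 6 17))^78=(2 17 7 12)(4 6 10 16)=[0, 1, 17, 3, 6, 5, 10, 12, 8, 9, 16, 11, 2, 13, 14, 15, 4, 7]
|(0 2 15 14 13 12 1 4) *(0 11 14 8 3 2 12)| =28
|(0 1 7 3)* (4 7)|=5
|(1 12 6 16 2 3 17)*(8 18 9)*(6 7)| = |(1 12 7 6 16 2 3 17)(8 18 9)| = 24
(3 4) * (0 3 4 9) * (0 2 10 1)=[3, 0, 10, 9, 4, 5, 6, 7, 8, 2, 1]=(0 3 9 2 10 1)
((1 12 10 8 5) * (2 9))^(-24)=(1 12 10 8 5)=[0, 12, 2, 3, 4, 1, 6, 7, 5, 9, 8, 11, 10]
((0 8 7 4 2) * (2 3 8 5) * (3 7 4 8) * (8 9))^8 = (9)(0 2 5) = [2, 1, 5, 3, 4, 0, 6, 7, 8, 9]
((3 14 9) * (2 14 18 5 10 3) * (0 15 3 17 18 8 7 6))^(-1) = (0 6 7 8 3 15)(2 9 14)(5 18 17 10) = [6, 1, 9, 15, 4, 18, 7, 8, 3, 14, 5, 11, 12, 13, 2, 0, 16, 10, 17]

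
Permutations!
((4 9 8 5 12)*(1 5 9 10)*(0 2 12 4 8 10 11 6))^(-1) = [6, 10, 0, 3, 5, 1, 11, 7, 12, 8, 9, 4, 2] = (0 6 11 4 5 1 10 9 8 12 2)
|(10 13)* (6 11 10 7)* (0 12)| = 10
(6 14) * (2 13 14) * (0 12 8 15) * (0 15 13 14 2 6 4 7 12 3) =(15)(0 3)(2 14 4 7 12 8 13) =[3, 1, 14, 0, 7, 5, 6, 12, 13, 9, 10, 11, 8, 2, 4, 15]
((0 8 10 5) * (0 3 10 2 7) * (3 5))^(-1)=(0 7 2 8)(3 10)=[7, 1, 8, 10, 4, 5, 6, 2, 0, 9, 3]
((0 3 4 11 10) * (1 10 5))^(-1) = (0 10 1 5 11 4 3) = [10, 5, 2, 0, 3, 11, 6, 7, 8, 9, 1, 4]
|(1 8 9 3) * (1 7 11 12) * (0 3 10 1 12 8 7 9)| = |(12)(0 3 9 10 1 7 11 8)| = 8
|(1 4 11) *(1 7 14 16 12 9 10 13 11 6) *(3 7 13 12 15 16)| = 6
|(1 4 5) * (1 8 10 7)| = 6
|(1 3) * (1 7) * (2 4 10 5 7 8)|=|(1 3 8 2 4 10 5 7)|=8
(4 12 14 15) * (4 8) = [0, 1, 2, 3, 12, 5, 6, 7, 4, 9, 10, 11, 14, 13, 15, 8] = (4 12 14 15 8)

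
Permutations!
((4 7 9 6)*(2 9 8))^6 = [0, 1, 2, 3, 4, 5, 6, 7, 8, 9] = (9)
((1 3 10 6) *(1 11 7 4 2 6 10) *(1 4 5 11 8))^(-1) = (1 8 6 2 4 3)(5 7 11) = [0, 8, 4, 1, 3, 7, 2, 11, 6, 9, 10, 5]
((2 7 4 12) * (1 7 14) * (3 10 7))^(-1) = (1 14 2 12 4 7 10 3) = [0, 14, 12, 1, 7, 5, 6, 10, 8, 9, 3, 11, 4, 13, 2]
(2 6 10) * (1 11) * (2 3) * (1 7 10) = [0, 11, 6, 2, 4, 5, 1, 10, 8, 9, 3, 7] = (1 11 7 10 3 2 6)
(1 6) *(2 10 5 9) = (1 6)(2 10 5 9) = [0, 6, 10, 3, 4, 9, 1, 7, 8, 2, 5]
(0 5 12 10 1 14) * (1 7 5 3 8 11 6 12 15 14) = [3, 1, 2, 8, 4, 15, 12, 5, 11, 9, 7, 6, 10, 13, 0, 14] = (0 3 8 11 6 12 10 7 5 15 14)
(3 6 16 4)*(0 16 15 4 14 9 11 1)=(0 16 14 9 11 1)(3 6 15 4)=[16, 0, 2, 6, 3, 5, 15, 7, 8, 11, 10, 1, 12, 13, 9, 4, 14]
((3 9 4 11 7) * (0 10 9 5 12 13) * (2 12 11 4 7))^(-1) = (0 13 12 2 11 5 3 7 9 10) = [13, 1, 11, 7, 4, 3, 6, 9, 8, 10, 0, 5, 2, 12]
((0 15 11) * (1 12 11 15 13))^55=(15)=[0, 1, 2, 3, 4, 5, 6, 7, 8, 9, 10, 11, 12, 13, 14, 15]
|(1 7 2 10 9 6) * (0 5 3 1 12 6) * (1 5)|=6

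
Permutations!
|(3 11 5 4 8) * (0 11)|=6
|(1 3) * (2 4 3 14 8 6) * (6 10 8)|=|(1 14 6 2 4 3)(8 10)|=6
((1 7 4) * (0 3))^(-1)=[3, 4, 2, 0, 7, 5, 6, 1]=(0 3)(1 4 7)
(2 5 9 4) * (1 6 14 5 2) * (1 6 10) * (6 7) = (1 10)(4 7 6 14 5 9) = [0, 10, 2, 3, 7, 9, 14, 6, 8, 4, 1, 11, 12, 13, 5]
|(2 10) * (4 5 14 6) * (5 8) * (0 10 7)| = |(0 10 2 7)(4 8 5 14 6)| = 20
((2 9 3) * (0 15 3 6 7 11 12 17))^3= (0 2 7 17 3 6 12 15 9 11)= [2, 1, 7, 6, 4, 5, 12, 17, 8, 11, 10, 0, 15, 13, 14, 9, 16, 3]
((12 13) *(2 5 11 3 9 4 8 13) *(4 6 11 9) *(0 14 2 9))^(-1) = (0 5 2 14)(3 11 6 9 12 13 8 4) = [5, 1, 14, 11, 3, 2, 9, 7, 4, 12, 10, 6, 13, 8, 0]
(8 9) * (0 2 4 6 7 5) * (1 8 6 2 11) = (0 11 1 8 9 6 7 5)(2 4) = [11, 8, 4, 3, 2, 0, 7, 5, 9, 6, 10, 1]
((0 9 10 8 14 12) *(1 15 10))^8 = (15) = [0, 1, 2, 3, 4, 5, 6, 7, 8, 9, 10, 11, 12, 13, 14, 15]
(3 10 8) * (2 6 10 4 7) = [0, 1, 6, 4, 7, 5, 10, 2, 3, 9, 8] = (2 6 10 8 3 4 7)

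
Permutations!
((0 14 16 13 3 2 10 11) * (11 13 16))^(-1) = (16)(0 11 14)(2 3 13 10) = [11, 1, 3, 13, 4, 5, 6, 7, 8, 9, 2, 14, 12, 10, 0, 15, 16]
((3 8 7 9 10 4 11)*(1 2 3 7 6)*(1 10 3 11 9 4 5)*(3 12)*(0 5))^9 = (0 3 7 5 8 4 1 6 9 2 10 12 11) = [3, 6, 10, 7, 1, 8, 9, 5, 4, 2, 12, 0, 11]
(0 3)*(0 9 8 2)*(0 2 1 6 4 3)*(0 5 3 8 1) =(0 5 3 9 1 6 4 8) =[5, 6, 2, 9, 8, 3, 4, 7, 0, 1]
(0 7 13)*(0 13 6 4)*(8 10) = [7, 1, 2, 3, 0, 5, 4, 6, 10, 9, 8, 11, 12, 13] = (13)(0 7 6 4)(8 10)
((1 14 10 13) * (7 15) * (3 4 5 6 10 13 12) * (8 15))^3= (15)(3 6)(4 10)(5 12)= [0, 1, 2, 6, 10, 12, 3, 7, 8, 9, 4, 11, 5, 13, 14, 15]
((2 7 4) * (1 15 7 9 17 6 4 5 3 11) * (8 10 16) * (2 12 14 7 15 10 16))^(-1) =(1 11 3 5 7 14 12 4 6 17 9 2 10)(8 16) =[0, 11, 10, 5, 6, 7, 17, 14, 16, 2, 1, 3, 4, 13, 12, 15, 8, 9]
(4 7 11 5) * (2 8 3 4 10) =[0, 1, 8, 4, 7, 10, 6, 11, 3, 9, 2, 5] =(2 8 3 4 7 11 5 10)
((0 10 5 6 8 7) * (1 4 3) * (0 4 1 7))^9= (0 8 6 5 10)= [8, 1, 2, 3, 4, 10, 5, 7, 6, 9, 0]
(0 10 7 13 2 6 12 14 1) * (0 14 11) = (0 10 7 13 2 6 12 11)(1 14) = [10, 14, 6, 3, 4, 5, 12, 13, 8, 9, 7, 0, 11, 2, 1]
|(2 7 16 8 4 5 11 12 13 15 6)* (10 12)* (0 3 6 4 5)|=|(0 3 6 2 7 16 8 5 11 10 12 13 15 4)|=14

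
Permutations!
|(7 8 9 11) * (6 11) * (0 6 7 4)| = |(0 6 11 4)(7 8 9)| = 12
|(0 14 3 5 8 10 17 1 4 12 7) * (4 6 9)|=|(0 14 3 5 8 10 17 1 6 9 4 12 7)|=13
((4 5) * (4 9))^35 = (4 9 5) = [0, 1, 2, 3, 9, 4, 6, 7, 8, 5]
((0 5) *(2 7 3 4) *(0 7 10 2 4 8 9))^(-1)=[9, 1, 10, 7, 4, 0, 6, 5, 3, 8, 2]=(0 9 8 3 7 5)(2 10)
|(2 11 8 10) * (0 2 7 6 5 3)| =9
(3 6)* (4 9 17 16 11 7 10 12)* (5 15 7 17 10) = (3 6)(4 9 10 12)(5 15 7)(11 17 16) = [0, 1, 2, 6, 9, 15, 3, 5, 8, 10, 12, 17, 4, 13, 14, 7, 11, 16]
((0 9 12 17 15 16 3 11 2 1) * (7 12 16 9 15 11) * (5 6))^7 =(0 17 16 1 12 9 2 7 15 11 3)(5 6) =[17, 12, 7, 0, 4, 6, 5, 15, 8, 2, 10, 3, 9, 13, 14, 11, 1, 16]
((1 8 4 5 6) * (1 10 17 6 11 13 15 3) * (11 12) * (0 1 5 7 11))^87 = [12, 0, 2, 15, 8, 3, 6, 4, 1, 9, 10, 7, 5, 11, 14, 13, 16, 17] = (17)(0 12 5 3 15 13 11 7 4 8 1)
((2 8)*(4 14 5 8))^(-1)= (2 8 5 14 4)= [0, 1, 8, 3, 2, 14, 6, 7, 5, 9, 10, 11, 12, 13, 4]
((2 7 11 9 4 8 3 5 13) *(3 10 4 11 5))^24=(13)=[0, 1, 2, 3, 4, 5, 6, 7, 8, 9, 10, 11, 12, 13]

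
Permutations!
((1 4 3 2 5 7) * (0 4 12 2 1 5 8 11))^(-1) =(0 11 8 2 12 1 3 4)(5 7) =[11, 3, 12, 4, 0, 7, 6, 5, 2, 9, 10, 8, 1]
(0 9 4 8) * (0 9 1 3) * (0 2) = (0 1 3 2)(4 8 9) = [1, 3, 0, 2, 8, 5, 6, 7, 9, 4]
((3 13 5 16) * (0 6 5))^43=[6, 1, 2, 13, 4, 16, 5, 7, 8, 9, 10, 11, 12, 0, 14, 15, 3]=(0 6 5 16 3 13)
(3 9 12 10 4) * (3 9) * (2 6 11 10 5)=[0, 1, 6, 3, 9, 2, 11, 7, 8, 12, 4, 10, 5]=(2 6 11 10 4 9 12 5)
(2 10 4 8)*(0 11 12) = (0 11 12)(2 10 4 8) = [11, 1, 10, 3, 8, 5, 6, 7, 2, 9, 4, 12, 0]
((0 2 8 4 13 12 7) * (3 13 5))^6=[13, 1, 12, 8, 0, 2, 6, 3, 7, 9, 10, 11, 5, 4]=(0 13 4)(2 12 5)(3 8 7)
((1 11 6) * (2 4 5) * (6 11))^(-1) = (11)(1 6)(2 5 4) = [0, 6, 5, 3, 2, 4, 1, 7, 8, 9, 10, 11]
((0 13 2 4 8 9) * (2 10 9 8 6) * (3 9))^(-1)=(0 9 3 10 13)(2 6 4)=[9, 1, 6, 10, 2, 5, 4, 7, 8, 3, 13, 11, 12, 0]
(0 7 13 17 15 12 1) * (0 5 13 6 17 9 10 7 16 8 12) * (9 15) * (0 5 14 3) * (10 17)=(0 16 8 12 1 14 3)(5 13 15)(6 10 7)(9 17)=[16, 14, 2, 0, 4, 13, 10, 6, 12, 17, 7, 11, 1, 15, 3, 5, 8, 9]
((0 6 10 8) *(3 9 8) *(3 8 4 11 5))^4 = (3 5 11 4 9) = [0, 1, 2, 5, 9, 11, 6, 7, 8, 3, 10, 4]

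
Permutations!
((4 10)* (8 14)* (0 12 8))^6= (0 8)(12 14)= [8, 1, 2, 3, 4, 5, 6, 7, 0, 9, 10, 11, 14, 13, 12]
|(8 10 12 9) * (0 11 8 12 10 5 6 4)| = 6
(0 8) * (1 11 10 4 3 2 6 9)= (0 8)(1 11 10 4 3 2 6 9)= [8, 11, 6, 2, 3, 5, 9, 7, 0, 1, 4, 10]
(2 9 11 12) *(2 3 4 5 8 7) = (2 9 11 12 3 4 5 8 7) = [0, 1, 9, 4, 5, 8, 6, 2, 7, 11, 10, 12, 3]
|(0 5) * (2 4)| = |(0 5)(2 4)| = 2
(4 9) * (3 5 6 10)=(3 5 6 10)(4 9)=[0, 1, 2, 5, 9, 6, 10, 7, 8, 4, 3]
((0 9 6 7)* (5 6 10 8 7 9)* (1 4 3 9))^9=(0 7 8 10 9 3 4 1 6 5)=[7, 6, 2, 4, 1, 0, 5, 8, 10, 3, 9]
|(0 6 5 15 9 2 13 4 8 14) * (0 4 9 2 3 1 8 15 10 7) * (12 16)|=90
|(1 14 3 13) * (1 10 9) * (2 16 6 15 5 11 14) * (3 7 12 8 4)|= 16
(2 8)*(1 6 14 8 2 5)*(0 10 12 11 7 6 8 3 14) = [10, 8, 2, 14, 4, 1, 0, 6, 5, 9, 12, 7, 11, 13, 3] = (0 10 12 11 7 6)(1 8 5)(3 14)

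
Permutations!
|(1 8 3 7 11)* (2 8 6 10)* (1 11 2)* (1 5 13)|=|(1 6 10 5 13)(2 8 3 7)|=20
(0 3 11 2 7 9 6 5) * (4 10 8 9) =(0 3 11 2 7 4 10 8 9 6 5) =[3, 1, 7, 11, 10, 0, 5, 4, 9, 6, 8, 2]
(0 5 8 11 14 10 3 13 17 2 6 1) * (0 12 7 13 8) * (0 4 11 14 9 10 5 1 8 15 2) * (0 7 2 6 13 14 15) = (0 1 12 2 13 17 7 14 5 4 11 9 10 3)(6 8 15) = [1, 12, 13, 0, 11, 4, 8, 14, 15, 10, 3, 9, 2, 17, 5, 6, 16, 7]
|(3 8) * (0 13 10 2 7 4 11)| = 14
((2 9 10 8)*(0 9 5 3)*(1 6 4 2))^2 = (0 10 1 4 5)(2 3 9 8 6) = [10, 4, 3, 9, 5, 0, 2, 7, 6, 8, 1]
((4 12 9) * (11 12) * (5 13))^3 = (4 9 12 11)(5 13) = [0, 1, 2, 3, 9, 13, 6, 7, 8, 12, 10, 4, 11, 5]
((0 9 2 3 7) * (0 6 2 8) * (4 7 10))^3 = (2 4)(3 7)(6 10) = [0, 1, 4, 7, 2, 5, 10, 3, 8, 9, 6]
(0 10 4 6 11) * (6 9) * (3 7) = (0 10 4 9 6 11)(3 7) = [10, 1, 2, 7, 9, 5, 11, 3, 8, 6, 4, 0]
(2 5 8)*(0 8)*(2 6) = [8, 1, 5, 3, 4, 0, 2, 7, 6] = (0 8 6 2 5)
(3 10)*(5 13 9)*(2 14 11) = (2 14 11)(3 10)(5 13 9) = [0, 1, 14, 10, 4, 13, 6, 7, 8, 5, 3, 2, 12, 9, 11]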